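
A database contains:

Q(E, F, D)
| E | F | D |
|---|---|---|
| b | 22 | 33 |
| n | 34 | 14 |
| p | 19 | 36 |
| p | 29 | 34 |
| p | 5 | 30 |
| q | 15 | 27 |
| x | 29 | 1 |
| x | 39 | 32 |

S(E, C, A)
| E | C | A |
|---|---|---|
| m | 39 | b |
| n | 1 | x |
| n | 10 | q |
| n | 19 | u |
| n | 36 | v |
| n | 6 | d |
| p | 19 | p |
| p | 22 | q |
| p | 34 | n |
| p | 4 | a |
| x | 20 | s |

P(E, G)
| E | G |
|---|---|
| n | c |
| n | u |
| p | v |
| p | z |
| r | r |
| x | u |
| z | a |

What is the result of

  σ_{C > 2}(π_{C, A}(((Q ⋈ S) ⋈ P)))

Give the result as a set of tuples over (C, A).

Joining Q and S on E yields {(n, 34, 14, 1, x), (n, 34, 14, 10, q), (n, 34, 14, 19, u), (n, 34, 14, 36, v), (n, 34, 14, 6, d), (p, 19, 36, 19, p), (p, 19, 36, 22, q), (p, 19, 36, 34, n), (p, 19, 36, 4, a), (p, 29, 34, 19, p), (p, 29, 34, 22, q), (p, 29, 34, 34, n), (p, 29, 34, 4, a), (p, 5, 30, 19, p), (p, 5, 30, 22, q), (p, 5, 30, 34, n), (p, 5, 30, 4, a), (x, 29, 1, 20, s), (x, 39, 32, 20, s)}.
Joining (Q ⋈ S) and P on E yields {(n, 34, 14, 1, x, c), (n, 34, 14, 1, x, u), (n, 34, 14, 10, q, c), (n, 34, 14, 10, q, u), (n, 34, 14, 19, u, c), (n, 34, 14, 19, u, u), (n, 34, 14, 36, v, c), (n, 34, 14, 36, v, u), (n, 34, 14, 6, d, c), (n, 34, 14, 6, d, u), (p, 19, 36, 19, p, v), (p, 19, 36, 19, p, z), (p, 19, 36, 22, q, v), (p, 19, 36, 22, q, z), (p, 19, 36, 34, n, v), (p, 19, 36, 34, n, z), (p, 19, 36, 4, a, v), (p, 19, 36, 4, a, z), (p, 29, 34, 19, p, v), (p, 29, 34, 19, p, z), (p, 29, 34, 22, q, v), (p, 29, 34, 22, q, z), (p, 29, 34, 34, n, v), (p, 29, 34, 34, n, z), (p, 29, 34, 4, a, v), (p, 29, 34, 4, a, z), (p, 5, 30, 19, p, v), (p, 5, 30, 19, p, z), (p, 5, 30, 22, q, v), (p, 5, 30, 22, q, z), (p, 5, 30, 34, n, v), (p, 5, 30, 34, n, z), (p, 5, 30, 4, a, v), (p, 5, 30, 4, a, z), (x, 29, 1, 20, s, u), (x, 39, 32, 20, s, u)}.
π[C, A]: project onto (C, A) (26 duplicate(s) eliminated) → {(1, x), (10, q), (19, p), (19, u), (20, s), (22, q), (34, n), (36, v), (4, a), (6, d)}
σ[C > 2]: keep tuples satisfying C > 2 → {(10, q), (19, p), (19, u), (20, s), (22, q), (34, n), (36, v), (4, a), (6, d)}

{(10, q), (19, p), (19, u), (20, s), (22, q), (34, n), (36, v), (4, a), (6, d)}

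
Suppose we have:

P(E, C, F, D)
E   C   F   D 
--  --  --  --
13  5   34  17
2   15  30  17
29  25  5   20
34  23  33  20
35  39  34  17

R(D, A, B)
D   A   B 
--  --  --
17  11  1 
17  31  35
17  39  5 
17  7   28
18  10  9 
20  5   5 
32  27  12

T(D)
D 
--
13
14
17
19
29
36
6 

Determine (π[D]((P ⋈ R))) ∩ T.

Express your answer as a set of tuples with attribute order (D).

{17}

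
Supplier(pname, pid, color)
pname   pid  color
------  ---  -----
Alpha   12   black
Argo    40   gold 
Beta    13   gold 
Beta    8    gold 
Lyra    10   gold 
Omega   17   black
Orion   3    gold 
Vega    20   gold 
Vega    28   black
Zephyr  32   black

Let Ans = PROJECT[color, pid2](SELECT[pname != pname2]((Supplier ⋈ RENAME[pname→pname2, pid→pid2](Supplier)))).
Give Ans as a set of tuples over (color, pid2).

{(black, 12), (black, 17), (black, 28), (black, 32), (gold, 10), (gold, 13), (gold, 20), (gold, 3), (gold, 40), (gold, 8)}

ρ[pname→pname2, pid→pid2]: schema becomes (pname2, pid2, color); tuples unchanged.
Supplier ⋈ RENAME[pname→pname2, pid→pid2](Supplier) (natural join on color): {(Alpha, 12, black, Alpha, 12), (Alpha, 12, black, Omega, 17), (Alpha, 12, black, Vega, 28), (Alpha, 12, black, Zephyr, 32), (Argo, 40, gold, Argo, 40), (Argo, 40, gold, Beta, 13), (Argo, 40, gold, Beta, 8), (Argo, 40, gold, Lyra, 10), (Argo, 40, gold, Orion, 3), (Argo, 40, gold, Vega, 20), (Beta, 13, gold, Argo, 40), (Beta, 13, gold, Beta, 13), (Beta, 13, gold, Beta, 8), (Beta, 13, gold, Lyra, 10), (Beta, 13, gold, Orion, 3), (Beta, 13, gold, Vega, 20), (Beta, 8, gold, Argo, 40), (Beta, 8, gold, Beta, 13), (Beta, 8, gold, Beta, 8), (Beta, 8, gold, Lyra, 10), (Beta, 8, gold, Orion, 3), (Beta, 8, gold, Vega, 20), (Lyra, 10, gold, Argo, 40), (Lyra, 10, gold, Beta, 13), (Lyra, 10, gold, Beta, 8), (Lyra, 10, gold, Lyra, 10), (Lyra, 10, gold, Orion, 3), (Lyra, 10, gold, Vega, 20), (Omega, 17, black, Alpha, 12), (Omega, 17, black, Omega, 17), (Omega, 17, black, Vega, 28), (Omega, 17, black, Zephyr, 32), (Orion, 3, gold, Argo, 40), (Orion, 3, gold, Beta, 13), (Orion, 3, gold, Beta, 8), (Orion, 3, gold, Lyra, 10), (Orion, 3, gold, Orion, 3), (Orion, 3, gold, Vega, 20), (Vega, 20, gold, Argo, 40), (Vega, 20, gold, Beta, 13), (Vega, 20, gold, Beta, 8), (Vega, 20, gold, Lyra, 10), (Vega, 20, gold, Orion, 3), (Vega, 20, gold, Vega, 20), (Vega, 28, black, Alpha, 12), (Vega, 28, black, Omega, 17), (Vega, 28, black, Vega, 28), (Vega, 28, black, Zephyr, 32), (Zephyr, 32, black, Alpha, 12), (Zephyr, 32, black, Omega, 17), (Zephyr, 32, black, Vega, 28), (Zephyr, 32, black, Zephyr, 32)}
Selection pname != pname2: {(Alpha, 12, black, Omega, 17), (Alpha, 12, black, Vega, 28), (Alpha, 12, black, Zephyr, 32), (Argo, 40, gold, Beta, 13), (Argo, 40, gold, Beta, 8), (Argo, 40, gold, Lyra, 10), (Argo, 40, gold, Orion, 3), (Argo, 40, gold, Vega, 20), (Beta, 13, gold, Argo, 40), (Beta, 13, gold, Lyra, 10), (Beta, 13, gold, Orion, 3), (Beta, 13, gold, Vega, 20), (Beta, 8, gold, Argo, 40), (Beta, 8, gold, Lyra, 10), (Beta, 8, gold, Orion, 3), (Beta, 8, gold, Vega, 20), (Lyra, 10, gold, Argo, 40), (Lyra, 10, gold, Beta, 13), (Lyra, 10, gold, Beta, 8), (Lyra, 10, gold, Orion, 3), (Lyra, 10, gold, Vega, 20), (Omega, 17, black, Alpha, 12), (Omega, 17, black, Vega, 28), (Omega, 17, black, Zephyr, 32), (Orion, 3, gold, Argo, 40), (Orion, 3, gold, Beta, 13), (Orion, 3, gold, Beta, 8), (Orion, 3, gold, Lyra, 10), (Orion, 3, gold, Vega, 20), (Vega, 20, gold, Argo, 40), (Vega, 20, gold, Beta, 13), (Vega, 20, gold, Beta, 8), (Vega, 20, gold, Lyra, 10), (Vega, 20, gold, Orion, 3), (Vega, 28, black, Alpha, 12), (Vega, 28, black, Omega, 17), (Vega, 28, black, Zephyr, 32), (Zephyr, 32, black, Alpha, 12), (Zephyr, 32, black, Omega, 17), (Zephyr, 32, black, Vega, 28)}
Projecting to color, pid2 (30 duplicate(s) eliminated): {(black, 12), (black, 17), (black, 28), (black, 32), (gold, 10), (gold, 13), (gold, 20), (gold, 3), (gold, 40), (gold, 8)}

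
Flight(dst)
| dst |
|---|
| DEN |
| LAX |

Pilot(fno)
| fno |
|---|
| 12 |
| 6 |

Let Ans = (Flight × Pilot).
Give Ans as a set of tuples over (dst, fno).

{(DEN, 12), (DEN, 6), (LAX, 12), (LAX, 6)}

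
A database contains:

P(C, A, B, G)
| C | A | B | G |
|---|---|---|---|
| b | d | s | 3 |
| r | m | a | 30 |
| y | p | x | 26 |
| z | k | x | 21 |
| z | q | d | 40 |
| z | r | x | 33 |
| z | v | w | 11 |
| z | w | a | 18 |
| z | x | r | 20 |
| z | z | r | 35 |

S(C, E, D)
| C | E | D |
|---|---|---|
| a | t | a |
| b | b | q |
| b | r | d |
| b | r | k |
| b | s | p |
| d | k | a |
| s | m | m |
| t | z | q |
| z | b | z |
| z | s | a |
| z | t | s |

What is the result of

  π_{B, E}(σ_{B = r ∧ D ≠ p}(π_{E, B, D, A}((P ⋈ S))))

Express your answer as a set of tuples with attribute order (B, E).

{(r, b), (r, s), (r, t)}

Natural join on C: {(b, d, s, 3, b, q), (b, d, s, 3, r, d), (b, d, s, 3, r, k), (b, d, s, 3, s, p), (z, k, x, 21, b, z), (z, k, x, 21, s, a), (z, k, x, 21, t, s), (z, q, d, 40, b, z), (z, q, d, 40, s, a), (z, q, d, 40, t, s), (z, r, x, 33, b, z), (z, r, x, 33, s, a), (z, r, x, 33, t, s), (z, v, w, 11, b, z), (z, v, w, 11, s, a), (z, v, w, 11, t, s), (z, w, a, 18, b, z), (z, w, a, 18, s, a), (z, w, a, 18, t, s), (z, x, r, 20, b, z), (z, x, r, 20, s, a), (z, x, r, 20, t, s), (z, z, r, 35, b, z), (z, z, r, 35, s, a), (z, z, r, 35, t, s)}
Keep only column(s) E, B, D, A: {(b, a, z, w), (b, d, z, q), (b, r, z, x), (b, r, z, z), (b, s, q, d), (b, w, z, v), (b, x, z, k), (b, x, z, r), (r, s, d, d), (r, s, k, d), (s, a, a, w), (s, d, a, q), (s, r, a, x), (s, r, a, z), (s, s, p, d), (s, w, a, v), (s, x, a, k), (s, x, a, r), (t, a, s, w), (t, d, s, q), (t, r, s, x), (t, r, s, z), (t, w, s, v), (t, x, s, k), (t, x, s, r)}
Filtering on B = r ∧ D ≠ p leaves {(b, r, z, x), (b, r, z, z), (s, r, a, x), (s, r, a, z), (t, r, s, x), (t, r, s, z)}.
Keep only column(s) B, E (3 duplicate(s) eliminated): {(r, b), (r, s), (r, t)}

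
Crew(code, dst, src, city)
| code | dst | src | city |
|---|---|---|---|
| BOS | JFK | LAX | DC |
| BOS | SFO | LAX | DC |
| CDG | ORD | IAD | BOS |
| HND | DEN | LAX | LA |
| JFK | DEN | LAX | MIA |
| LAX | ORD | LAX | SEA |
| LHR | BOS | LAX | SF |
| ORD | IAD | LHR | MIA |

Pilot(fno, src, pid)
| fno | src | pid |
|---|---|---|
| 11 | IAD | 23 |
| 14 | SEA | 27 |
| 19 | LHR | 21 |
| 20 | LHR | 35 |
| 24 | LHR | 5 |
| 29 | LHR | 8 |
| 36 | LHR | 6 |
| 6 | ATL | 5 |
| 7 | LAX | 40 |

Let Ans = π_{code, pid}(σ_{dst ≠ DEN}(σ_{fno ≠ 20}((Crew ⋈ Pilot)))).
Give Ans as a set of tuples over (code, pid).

{(BOS, 40), (CDG, 23), (LAX, 40), (LHR, 40), (ORD, 21), (ORD, 5), (ORD, 6), (ORD, 8)}

Natural join on src: {(BOS, JFK, LAX, DC, 7, 40), (BOS, SFO, LAX, DC, 7, 40), (CDG, ORD, IAD, BOS, 11, 23), (HND, DEN, LAX, LA, 7, 40), (JFK, DEN, LAX, MIA, 7, 40), (LAX, ORD, LAX, SEA, 7, 40), (LHR, BOS, LAX, SF, 7, 40), (ORD, IAD, LHR, MIA, 19, 21), (ORD, IAD, LHR, MIA, 20, 35), (ORD, IAD, LHR, MIA, 24, 5), (ORD, IAD, LHR, MIA, 29, 8), (ORD, IAD, LHR, MIA, 36, 6)}
Selection fno ≠ 20: {(BOS, JFK, LAX, DC, 7, 40), (BOS, SFO, LAX, DC, 7, 40), (CDG, ORD, IAD, BOS, 11, 23), (HND, DEN, LAX, LA, 7, 40), (JFK, DEN, LAX, MIA, 7, 40), (LAX, ORD, LAX, SEA, 7, 40), (LHR, BOS, LAX, SF, 7, 40), (ORD, IAD, LHR, MIA, 19, 21), (ORD, IAD, LHR, MIA, 24, 5), (ORD, IAD, LHR, MIA, 29, 8), (ORD, IAD, LHR, MIA, 36, 6)}
Selection dst ≠ DEN: {(BOS, JFK, LAX, DC, 7, 40), (BOS, SFO, LAX, DC, 7, 40), (CDG, ORD, IAD, BOS, 11, 23), (LAX, ORD, LAX, SEA, 7, 40), (LHR, BOS, LAX, SF, 7, 40), (ORD, IAD, LHR, MIA, 19, 21), (ORD, IAD, LHR, MIA, 24, 5), (ORD, IAD, LHR, MIA, 29, 8), (ORD, IAD, LHR, MIA, 36, 6)}
π_{code, pid} gives {(BOS, 40), (CDG, 23), (LAX, 40), (LHR, 40), (ORD, 21), (ORD, 5), (ORD, 6), (ORD, 8)} (1 duplicate(s) eliminated).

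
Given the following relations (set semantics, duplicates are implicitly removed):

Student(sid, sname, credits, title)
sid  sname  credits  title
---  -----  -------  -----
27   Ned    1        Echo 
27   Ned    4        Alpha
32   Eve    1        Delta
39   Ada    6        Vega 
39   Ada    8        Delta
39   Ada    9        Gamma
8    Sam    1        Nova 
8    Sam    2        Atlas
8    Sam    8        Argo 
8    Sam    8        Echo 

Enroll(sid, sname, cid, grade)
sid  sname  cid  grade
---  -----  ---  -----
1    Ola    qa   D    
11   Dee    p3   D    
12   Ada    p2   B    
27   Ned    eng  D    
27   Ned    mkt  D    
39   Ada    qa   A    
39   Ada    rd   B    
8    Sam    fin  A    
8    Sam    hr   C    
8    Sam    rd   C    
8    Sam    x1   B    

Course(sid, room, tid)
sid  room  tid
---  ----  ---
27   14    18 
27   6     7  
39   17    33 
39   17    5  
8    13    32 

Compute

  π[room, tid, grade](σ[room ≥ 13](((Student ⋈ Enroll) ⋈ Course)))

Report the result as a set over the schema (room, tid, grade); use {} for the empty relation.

{(13, 32, A), (13, 32, B), (13, 32, C), (14, 18, D), (17, 33, A), (17, 33, B), (17, 5, A), (17, 5, B)}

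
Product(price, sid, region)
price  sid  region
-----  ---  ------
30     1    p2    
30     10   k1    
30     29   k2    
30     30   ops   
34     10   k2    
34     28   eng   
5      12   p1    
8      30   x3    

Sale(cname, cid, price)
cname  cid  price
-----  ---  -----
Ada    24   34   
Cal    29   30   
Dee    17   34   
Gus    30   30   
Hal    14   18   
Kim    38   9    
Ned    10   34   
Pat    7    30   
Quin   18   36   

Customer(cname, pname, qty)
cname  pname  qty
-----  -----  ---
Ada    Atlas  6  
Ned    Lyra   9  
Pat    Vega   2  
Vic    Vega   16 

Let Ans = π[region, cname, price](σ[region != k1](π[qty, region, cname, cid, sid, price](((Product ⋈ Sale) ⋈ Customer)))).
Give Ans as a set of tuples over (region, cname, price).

{(eng, Ada, 34), (eng, Ned, 34), (k2, Ada, 34), (k2, Ned, 34), (k2, Pat, 30), (ops, Pat, 30), (p2, Pat, 30)}

Joining Product and Sale on price yields {(30, 1, p2, Cal, 29), (30, 1, p2, Gus, 30), (30, 1, p2, Pat, 7), (30, 10, k1, Cal, 29), (30, 10, k1, Gus, 30), (30, 10, k1, Pat, 7), (30, 29, k2, Cal, 29), (30, 29, k2, Gus, 30), (30, 29, k2, Pat, 7), (30, 30, ops, Cal, 29), (30, 30, ops, Gus, 30), (30, 30, ops, Pat, 7), (34, 10, k2, Ada, 24), (34, 10, k2, Dee, 17), (34, 10, k2, Ned, 10), (34, 28, eng, Ada, 24), (34, 28, eng, Dee, 17), (34, 28, eng, Ned, 10)}.
Joining (Product ⋈ Sale) and Customer on cname yields {(30, 1, p2, Pat, 7, Vega, 2), (30, 10, k1, Pat, 7, Vega, 2), (30, 29, k2, Pat, 7, Vega, 2), (30, 30, ops, Pat, 7, Vega, 2), (34, 10, k2, Ada, 24, Atlas, 6), (34, 10, k2, Ned, 10, Lyra, 9), (34, 28, eng, Ada, 24, Atlas, 6), (34, 28, eng, Ned, 10, Lyra, 9)}.
π[qty, region, cname, cid, sid, price]: project onto (qty, region, cname, cid, sid, price) → {(2, k1, Pat, 7, 10, 30), (2, k2, Pat, 7, 29, 30), (2, ops, Pat, 7, 30, 30), (2, p2, Pat, 7, 1, 30), (6, eng, Ada, 24, 28, 34), (6, k2, Ada, 24, 10, 34), (9, eng, Ned, 10, 28, 34), (9, k2, Ned, 10, 10, 34)}
σ[region != k1]: keep tuples satisfying region != k1 → {(2, k2, Pat, 7, 29, 30), (2, ops, Pat, 7, 30, 30), (2, p2, Pat, 7, 1, 30), (6, eng, Ada, 24, 28, 34), (6, k2, Ada, 24, 10, 34), (9, eng, Ned, 10, 28, 34), (9, k2, Ned, 10, 10, 34)}
π[region, cname, price]: project onto (region, cname, price) → {(eng, Ada, 34), (eng, Ned, 34), (k2, Ada, 34), (k2, Ned, 34), (k2, Pat, 30), (ops, Pat, 30), (p2, Pat, 30)}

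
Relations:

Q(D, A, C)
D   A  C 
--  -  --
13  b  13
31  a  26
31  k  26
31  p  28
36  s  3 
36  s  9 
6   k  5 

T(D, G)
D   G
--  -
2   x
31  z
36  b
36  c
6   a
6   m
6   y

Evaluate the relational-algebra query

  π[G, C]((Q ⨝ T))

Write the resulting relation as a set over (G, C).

{(a, 5), (b, 3), (b, 9), (c, 3), (c, 9), (m, 5), (y, 5), (z, 26), (z, 28)}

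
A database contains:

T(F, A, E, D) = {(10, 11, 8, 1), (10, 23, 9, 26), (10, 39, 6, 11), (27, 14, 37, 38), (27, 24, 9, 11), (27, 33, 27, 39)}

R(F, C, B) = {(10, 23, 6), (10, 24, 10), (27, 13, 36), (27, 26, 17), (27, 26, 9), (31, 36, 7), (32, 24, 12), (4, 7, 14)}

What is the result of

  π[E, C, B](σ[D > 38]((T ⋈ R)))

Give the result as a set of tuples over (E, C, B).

{(27, 13, 36), (27, 26, 17), (27, 26, 9)}

Joining T and R on F yields {(10, 11, 8, 1, 23, 6), (10, 11, 8, 1, 24, 10), (10, 23, 9, 26, 23, 6), (10, 23, 9, 26, 24, 10), (10, 39, 6, 11, 23, 6), (10, 39, 6, 11, 24, 10), (27, 14, 37, 38, 13, 36), (27, 14, 37, 38, 26, 17), (27, 14, 37, 38, 26, 9), (27, 24, 9, 11, 13, 36), (27, 24, 9, 11, 26, 17), (27, 24, 9, 11, 26, 9), (27, 33, 27, 39, 13, 36), (27, 33, 27, 39, 26, 17), (27, 33, 27, 39, 26, 9)}.
Filtering on D > 38 leaves {(27, 33, 27, 39, 13, 36), (27, 33, 27, 39, 26, 17), (27, 33, 27, 39, 26, 9)}.
π_{E, C, B} gives {(27, 13, 36), (27, 26, 17), (27, 26, 9)}.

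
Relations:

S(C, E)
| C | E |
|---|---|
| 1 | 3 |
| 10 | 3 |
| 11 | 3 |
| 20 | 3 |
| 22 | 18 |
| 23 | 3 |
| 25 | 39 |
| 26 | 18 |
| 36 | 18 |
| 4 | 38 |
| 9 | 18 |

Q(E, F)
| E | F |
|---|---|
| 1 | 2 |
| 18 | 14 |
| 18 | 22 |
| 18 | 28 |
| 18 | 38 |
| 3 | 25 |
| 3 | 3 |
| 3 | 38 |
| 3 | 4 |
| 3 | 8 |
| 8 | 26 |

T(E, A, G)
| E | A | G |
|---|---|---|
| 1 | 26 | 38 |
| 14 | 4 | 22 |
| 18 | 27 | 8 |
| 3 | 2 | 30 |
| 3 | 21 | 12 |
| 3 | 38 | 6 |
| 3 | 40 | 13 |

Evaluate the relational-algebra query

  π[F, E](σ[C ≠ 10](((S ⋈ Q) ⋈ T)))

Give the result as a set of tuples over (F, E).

{(14, 18), (22, 18), (25, 3), (28, 18), (3, 3), (38, 18), (38, 3), (4, 3), (8, 3)}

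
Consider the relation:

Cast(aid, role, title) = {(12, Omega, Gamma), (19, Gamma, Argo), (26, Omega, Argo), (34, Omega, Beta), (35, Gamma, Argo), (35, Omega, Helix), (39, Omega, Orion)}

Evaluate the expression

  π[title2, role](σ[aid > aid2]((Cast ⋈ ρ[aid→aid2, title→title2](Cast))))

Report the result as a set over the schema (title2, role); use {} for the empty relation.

{(Argo, Gamma), (Argo, Omega), (Beta, Omega), (Gamma, Omega), (Helix, Omega)}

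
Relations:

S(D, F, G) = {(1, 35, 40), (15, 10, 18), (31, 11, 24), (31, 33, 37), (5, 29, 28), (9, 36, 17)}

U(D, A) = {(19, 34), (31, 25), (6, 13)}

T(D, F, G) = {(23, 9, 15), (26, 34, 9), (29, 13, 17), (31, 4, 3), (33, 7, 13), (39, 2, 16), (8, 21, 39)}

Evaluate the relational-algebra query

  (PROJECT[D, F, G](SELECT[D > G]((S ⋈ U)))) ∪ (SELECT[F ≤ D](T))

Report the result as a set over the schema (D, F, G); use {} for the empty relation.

{(23, 9, 15), (29, 13, 17), (31, 11, 24), (31, 4, 3), (33, 7, 13), (39, 2, 16)}

Natural join on D: {(31, 11, 24, 25), (31, 33, 37, 25)}
Filtering on D > G leaves {(31, 11, 24, 25)}.
Keep only column(s) D, F, G: {(31, 11, 24)}
Filtering on F ≤ D leaves {(23, 9, 15), (29, 13, 17), (31, 4, 3), (33, 7, 13), (39, 2, 16)}.
Taking the union: {(23, 9, 15), (29, 13, 17), (31, 11, 24), (31, 4, 3), (33, 7, 13), (39, 2, 16)}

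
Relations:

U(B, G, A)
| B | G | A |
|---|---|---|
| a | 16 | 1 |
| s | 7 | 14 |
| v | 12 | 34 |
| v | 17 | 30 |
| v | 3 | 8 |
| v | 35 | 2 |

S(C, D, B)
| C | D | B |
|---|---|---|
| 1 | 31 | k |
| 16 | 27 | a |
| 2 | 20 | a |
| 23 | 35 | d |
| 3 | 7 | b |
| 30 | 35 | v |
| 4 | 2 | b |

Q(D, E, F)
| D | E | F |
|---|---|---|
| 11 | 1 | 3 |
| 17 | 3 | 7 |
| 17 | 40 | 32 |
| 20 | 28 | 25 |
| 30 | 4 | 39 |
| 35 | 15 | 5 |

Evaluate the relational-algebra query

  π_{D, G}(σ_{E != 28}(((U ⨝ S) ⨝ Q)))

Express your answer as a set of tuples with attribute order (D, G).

{(35, 12), (35, 17), (35, 3), (35, 35)}

U ⋈ S (natural join on B): {(a, 16, 1, 16, 27), (a, 16, 1, 2, 20), (v, 12, 34, 30, 35), (v, 17, 30, 30, 35), (v, 3, 8, 30, 35), (v, 35, 2, 30, 35)}
(U ⨝ S) ⋈ Q (natural join on D): {(a, 16, 1, 2, 20, 28, 25), (v, 12, 34, 30, 35, 15, 5), (v, 17, 30, 30, 35, 15, 5), (v, 3, 8, 30, 35, 15, 5), (v, 35, 2, 30, 35, 15, 5)}
Selection E != 28: {(v, 12, 34, 30, 35, 15, 5), (v, 17, 30, 30, 35, 15, 5), (v, 3, 8, 30, 35, 15, 5), (v, 35, 2, 30, 35, 15, 5)}
Keep only column(s) D, G: {(35, 12), (35, 17), (35, 3), (35, 35)}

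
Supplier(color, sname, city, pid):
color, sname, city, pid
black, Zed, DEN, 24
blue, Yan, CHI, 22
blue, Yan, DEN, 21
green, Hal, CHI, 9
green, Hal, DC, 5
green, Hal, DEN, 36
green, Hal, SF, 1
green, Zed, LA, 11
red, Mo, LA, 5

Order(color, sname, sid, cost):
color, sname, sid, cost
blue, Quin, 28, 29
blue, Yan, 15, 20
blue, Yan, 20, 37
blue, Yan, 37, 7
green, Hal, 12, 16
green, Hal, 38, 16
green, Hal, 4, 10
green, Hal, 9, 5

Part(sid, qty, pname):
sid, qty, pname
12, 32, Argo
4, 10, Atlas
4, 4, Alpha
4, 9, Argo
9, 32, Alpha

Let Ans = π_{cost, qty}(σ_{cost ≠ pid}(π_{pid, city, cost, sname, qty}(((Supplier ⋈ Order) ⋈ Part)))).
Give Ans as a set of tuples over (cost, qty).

{(10, 10), (10, 4), (10, 9), (16, 32), (5, 32)}

Joining Supplier and Order on color, sname yields {(blue, Yan, CHI, 22, 15, 20), (blue, Yan, CHI, 22, 20, 37), (blue, Yan, CHI, 22, 37, 7), (blue, Yan, DEN, 21, 15, 20), (blue, Yan, DEN, 21, 20, 37), (blue, Yan, DEN, 21, 37, 7), (green, Hal, CHI, 9, 12, 16), (green, Hal, CHI, 9, 38, 16), (green, Hal, CHI, 9, 4, 10), (green, Hal, CHI, 9, 9, 5), (green, Hal, DC, 5, 12, 16), (green, Hal, DC, 5, 38, 16), (green, Hal, DC, 5, 4, 10), (green, Hal, DC, 5, 9, 5), (green, Hal, DEN, 36, 12, 16), (green, Hal, DEN, 36, 38, 16), (green, Hal, DEN, 36, 4, 10), (green, Hal, DEN, 36, 9, 5), (green, Hal, SF, 1, 12, 16), (green, Hal, SF, 1, 38, 16), (green, Hal, SF, 1, 4, 10), (green, Hal, SF, 1, 9, 5)}.
Joining (Supplier ⋈ Order) and Part on sid yields {(green, Hal, CHI, 9, 12, 16, 32, Argo), (green, Hal, CHI, 9, 4, 10, 10, Atlas), (green, Hal, CHI, 9, 4, 10, 4, Alpha), (green, Hal, CHI, 9, 4, 10, 9, Argo), (green, Hal, CHI, 9, 9, 5, 32, Alpha), (green, Hal, DC, 5, 12, 16, 32, Argo), (green, Hal, DC, 5, 4, 10, 10, Atlas), (green, Hal, DC, 5, 4, 10, 4, Alpha), (green, Hal, DC, 5, 4, 10, 9, Argo), (green, Hal, DC, 5, 9, 5, 32, Alpha), (green, Hal, DEN, 36, 12, 16, 32, Argo), (green, Hal, DEN, 36, 4, 10, 10, Atlas), (green, Hal, DEN, 36, 4, 10, 4, Alpha), (green, Hal, DEN, 36, 4, 10, 9, Argo), (green, Hal, DEN, 36, 9, 5, 32, Alpha), (green, Hal, SF, 1, 12, 16, 32, Argo), (green, Hal, SF, 1, 4, 10, 10, Atlas), (green, Hal, SF, 1, 4, 10, 4, Alpha), (green, Hal, SF, 1, 4, 10, 9, Argo), (green, Hal, SF, 1, 9, 5, 32, Alpha)}.
Keep only column(s) pid, city, cost, sname, qty: {(1, SF, 10, Hal, 10), (1, SF, 10, Hal, 4), (1, SF, 10, Hal, 9), (1, SF, 16, Hal, 32), (1, SF, 5, Hal, 32), (36, DEN, 10, Hal, 10), (36, DEN, 10, Hal, 4), (36, DEN, 10, Hal, 9), (36, DEN, 16, Hal, 32), (36, DEN, 5, Hal, 32), (5, DC, 10, Hal, 10), (5, DC, 10, Hal, 4), (5, DC, 10, Hal, 9), (5, DC, 16, Hal, 32), (5, DC, 5, Hal, 32), (9, CHI, 10, Hal, 10), (9, CHI, 10, Hal, 4), (9, CHI, 10, Hal, 9), (9, CHI, 16, Hal, 32), (9, CHI, 5, Hal, 32)}
Selection cost ≠ pid: {(1, SF, 10, Hal, 10), (1, SF, 10, Hal, 4), (1, SF, 10, Hal, 9), (1, SF, 16, Hal, 32), (1, SF, 5, Hal, 32), (36, DEN, 10, Hal, 10), (36, DEN, 10, Hal, 4), (36, DEN, 10, Hal, 9), (36, DEN, 16, Hal, 32), (36, DEN, 5, Hal, 32), (5, DC, 10, Hal, 10), (5, DC, 10, Hal, 4), (5, DC, 10, Hal, 9), (5, DC, 16, Hal, 32), (9, CHI, 10, Hal, 10), (9, CHI, 10, Hal, 4), (9, CHI, 10, Hal, 9), (9, CHI, 16, Hal, 32), (9, CHI, 5, Hal, 32)}
Keep only column(s) cost, qty (14 duplicate(s) eliminated): {(10, 10), (10, 4), (10, 9), (16, 32), (5, 32)}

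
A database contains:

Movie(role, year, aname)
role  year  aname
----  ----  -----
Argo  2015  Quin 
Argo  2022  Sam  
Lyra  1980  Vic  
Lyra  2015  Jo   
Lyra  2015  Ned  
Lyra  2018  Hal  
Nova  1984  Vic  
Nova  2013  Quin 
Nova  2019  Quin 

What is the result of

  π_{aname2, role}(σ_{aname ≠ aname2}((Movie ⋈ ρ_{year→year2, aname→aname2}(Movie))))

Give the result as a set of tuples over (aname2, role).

{(Hal, Lyra), (Jo, Lyra), (Ned, Lyra), (Quin, Argo), (Quin, Nova), (Sam, Argo), (Vic, Lyra), (Vic, Nova)}

ρ[year→year2, aname→aname2]: schema becomes (role, year2, aname2); tuples unchanged.
Natural join on role: {(Argo, 2015, Quin, 2015, Quin), (Argo, 2015, Quin, 2022, Sam), (Argo, 2022, Sam, 2015, Quin), (Argo, 2022, Sam, 2022, Sam), (Lyra, 1980, Vic, 1980, Vic), (Lyra, 1980, Vic, 2015, Jo), (Lyra, 1980, Vic, 2015, Ned), (Lyra, 1980, Vic, 2018, Hal), (Lyra, 2015, Jo, 1980, Vic), (Lyra, 2015, Jo, 2015, Jo), (Lyra, 2015, Jo, 2015, Ned), (Lyra, 2015, Jo, 2018, Hal), (Lyra, 2015, Ned, 1980, Vic), (Lyra, 2015, Ned, 2015, Jo), (Lyra, 2015, Ned, 2015, Ned), (Lyra, 2015, Ned, 2018, Hal), (Lyra, 2018, Hal, 1980, Vic), (Lyra, 2018, Hal, 2015, Jo), (Lyra, 2018, Hal, 2015, Ned), (Lyra, 2018, Hal, 2018, Hal), (Nova, 1984, Vic, 1984, Vic), (Nova, 1984, Vic, 2013, Quin), (Nova, 1984, Vic, 2019, Quin), (Nova, 2013, Quin, 1984, Vic), (Nova, 2013, Quin, 2013, Quin), (Nova, 2013, Quin, 2019, Quin), (Nova, 2019, Quin, 1984, Vic), (Nova, 2019, Quin, 2013, Quin), (Nova, 2019, Quin, 2019, Quin)}
Selection aname ≠ aname2: {(Argo, 2015, Quin, 2022, Sam), (Argo, 2022, Sam, 2015, Quin), (Lyra, 1980, Vic, 2015, Jo), (Lyra, 1980, Vic, 2015, Ned), (Lyra, 1980, Vic, 2018, Hal), (Lyra, 2015, Jo, 1980, Vic), (Lyra, 2015, Jo, 2015, Ned), (Lyra, 2015, Jo, 2018, Hal), (Lyra, 2015, Ned, 1980, Vic), (Lyra, 2015, Ned, 2015, Jo), (Lyra, 2015, Ned, 2018, Hal), (Lyra, 2018, Hal, 1980, Vic), (Lyra, 2018, Hal, 2015, Jo), (Lyra, 2018, Hal, 2015, Ned), (Nova, 1984, Vic, 2013, Quin), (Nova, 1984, Vic, 2019, Quin), (Nova, 2013, Quin, 1984, Vic), (Nova, 2019, Quin, 1984, Vic)}
π_{aname2, role} gives {(Hal, Lyra), (Jo, Lyra), (Ned, Lyra), (Quin, Argo), (Quin, Nova), (Sam, Argo), (Vic, Lyra), (Vic, Nova)} (10 duplicate(s) eliminated).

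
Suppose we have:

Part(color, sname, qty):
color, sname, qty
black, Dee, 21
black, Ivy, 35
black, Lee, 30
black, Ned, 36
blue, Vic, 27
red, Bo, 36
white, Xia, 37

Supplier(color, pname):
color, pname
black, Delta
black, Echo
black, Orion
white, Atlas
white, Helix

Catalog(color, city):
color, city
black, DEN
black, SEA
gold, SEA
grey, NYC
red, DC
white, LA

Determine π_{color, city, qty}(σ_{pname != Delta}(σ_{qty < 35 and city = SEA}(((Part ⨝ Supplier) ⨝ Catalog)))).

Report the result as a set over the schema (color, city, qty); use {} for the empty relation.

{(black, SEA, 21), (black, SEA, 30)}

Part ⋈ Supplier (natural join on color): {(black, Dee, 21, Delta), (black, Dee, 21, Echo), (black, Dee, 21, Orion), (black, Ivy, 35, Delta), (black, Ivy, 35, Echo), (black, Ivy, 35, Orion), (black, Lee, 30, Delta), (black, Lee, 30, Echo), (black, Lee, 30, Orion), (black, Ned, 36, Delta), (black, Ned, 36, Echo), (black, Ned, 36, Orion), (white, Xia, 37, Atlas), (white, Xia, 37, Helix)}
(Part ⨝ Supplier) ⋈ Catalog (natural join on color): {(black, Dee, 21, Delta, DEN), (black, Dee, 21, Delta, SEA), (black, Dee, 21, Echo, DEN), (black, Dee, 21, Echo, SEA), (black, Dee, 21, Orion, DEN), (black, Dee, 21, Orion, SEA), (black, Ivy, 35, Delta, DEN), (black, Ivy, 35, Delta, SEA), (black, Ivy, 35, Echo, DEN), (black, Ivy, 35, Echo, SEA), (black, Ivy, 35, Orion, DEN), (black, Ivy, 35, Orion, SEA), (black, Lee, 30, Delta, DEN), (black, Lee, 30, Delta, SEA), (black, Lee, 30, Echo, DEN), (black, Lee, 30, Echo, SEA), (black, Lee, 30, Orion, DEN), (black, Lee, 30, Orion, SEA), (black, Ned, 36, Delta, DEN), (black, Ned, 36, Delta, SEA), (black, Ned, 36, Echo, DEN), (black, Ned, 36, Echo, SEA), (black, Ned, 36, Orion, DEN), (black, Ned, 36, Orion, SEA), (white, Xia, 37, Atlas, LA), (white, Xia, 37, Helix, LA)}
Filtering on qty < 35 and city = SEA leaves {(black, Dee, 21, Delta, SEA), (black, Dee, 21, Echo, SEA), (black, Dee, 21, Orion, SEA), (black, Lee, 30, Delta, SEA), (black, Lee, 30, Echo, SEA), (black, Lee, 30, Orion, SEA)}.
Filtering on pname != Delta leaves {(black, Dee, 21, Echo, SEA), (black, Dee, 21, Orion, SEA), (black, Lee, 30, Echo, SEA), (black, Lee, 30, Orion, SEA)}.
Projecting to color, city, qty (2 duplicate(s) eliminated): {(black, SEA, 21), (black, SEA, 30)}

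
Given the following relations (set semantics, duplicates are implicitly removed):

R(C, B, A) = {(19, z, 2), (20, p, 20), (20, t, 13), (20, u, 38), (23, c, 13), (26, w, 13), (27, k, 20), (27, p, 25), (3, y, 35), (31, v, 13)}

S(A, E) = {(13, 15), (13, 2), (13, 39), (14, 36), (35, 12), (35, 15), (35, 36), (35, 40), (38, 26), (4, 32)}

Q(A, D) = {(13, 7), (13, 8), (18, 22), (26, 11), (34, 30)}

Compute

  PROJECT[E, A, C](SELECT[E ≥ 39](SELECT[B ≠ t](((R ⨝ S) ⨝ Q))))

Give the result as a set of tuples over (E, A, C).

{(39, 13, 23), (39, 13, 26), (39, 13, 31)}

R ⋈ S (natural join on A): {(20, t, 13, 15), (20, t, 13, 2), (20, t, 13, 39), (20, u, 38, 26), (23, c, 13, 15), (23, c, 13, 2), (23, c, 13, 39), (26, w, 13, 15), (26, w, 13, 2), (26, w, 13, 39), (3, y, 35, 12), (3, y, 35, 15), (3, y, 35, 36), (3, y, 35, 40), (31, v, 13, 15), (31, v, 13, 2), (31, v, 13, 39)}
(R ⨝ S) ⋈ Q (natural join on A): {(20, t, 13, 15, 7), (20, t, 13, 15, 8), (20, t, 13, 2, 7), (20, t, 13, 2, 8), (20, t, 13, 39, 7), (20, t, 13, 39, 8), (23, c, 13, 15, 7), (23, c, 13, 15, 8), (23, c, 13, 2, 7), (23, c, 13, 2, 8), (23, c, 13, 39, 7), (23, c, 13, 39, 8), (26, w, 13, 15, 7), (26, w, 13, 15, 8), (26, w, 13, 2, 7), (26, w, 13, 2, 8), (26, w, 13, 39, 7), (26, w, 13, 39, 8), (31, v, 13, 15, 7), (31, v, 13, 15, 8), (31, v, 13, 2, 7), (31, v, 13, 2, 8), (31, v, 13, 39, 7), (31, v, 13, 39, 8)}
σ[B ≠ t]: keep tuples satisfying B ≠ t → {(23, c, 13, 15, 7), (23, c, 13, 15, 8), (23, c, 13, 2, 7), (23, c, 13, 2, 8), (23, c, 13, 39, 7), (23, c, 13, 39, 8), (26, w, 13, 15, 7), (26, w, 13, 15, 8), (26, w, 13, 2, 7), (26, w, 13, 2, 8), (26, w, 13, 39, 7), (26, w, 13, 39, 8), (31, v, 13, 15, 7), (31, v, 13, 15, 8), (31, v, 13, 2, 7), (31, v, 13, 2, 8), (31, v, 13, 39, 7), (31, v, 13, 39, 8)}
σ[E ≥ 39]: keep tuples satisfying E ≥ 39 → {(23, c, 13, 39, 7), (23, c, 13, 39, 8), (26, w, 13, 39, 7), (26, w, 13, 39, 8), (31, v, 13, 39, 7), (31, v, 13, 39, 8)}
Projecting to E, A, C (3 duplicate(s) eliminated): {(39, 13, 23), (39, 13, 26), (39, 13, 31)}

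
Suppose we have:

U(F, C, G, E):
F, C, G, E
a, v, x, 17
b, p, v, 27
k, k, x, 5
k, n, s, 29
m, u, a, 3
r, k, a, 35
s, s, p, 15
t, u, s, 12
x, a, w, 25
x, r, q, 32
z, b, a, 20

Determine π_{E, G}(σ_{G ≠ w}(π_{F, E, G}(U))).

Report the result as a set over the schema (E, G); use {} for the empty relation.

{(12, s), (15, p), (17, x), (20, a), (27, v), (29, s), (3, a), (32, q), (35, a), (5, x)}

Projecting to F, E, G: {(a, 17, x), (b, 27, v), (k, 29, s), (k, 5, x), (m, 3, a), (r, 35, a), (s, 15, p), (t, 12, s), (x, 25, w), (x, 32, q), (z, 20, a)}
Selection G ≠ w: {(a, 17, x), (b, 27, v), (k, 29, s), (k, 5, x), (m, 3, a), (r, 35, a), (s, 15, p), (t, 12, s), (x, 32, q), (z, 20, a)}
Projecting to E, G: {(12, s), (15, p), (17, x), (20, a), (27, v), (29, s), (3, a), (32, q), (35, a), (5, x)}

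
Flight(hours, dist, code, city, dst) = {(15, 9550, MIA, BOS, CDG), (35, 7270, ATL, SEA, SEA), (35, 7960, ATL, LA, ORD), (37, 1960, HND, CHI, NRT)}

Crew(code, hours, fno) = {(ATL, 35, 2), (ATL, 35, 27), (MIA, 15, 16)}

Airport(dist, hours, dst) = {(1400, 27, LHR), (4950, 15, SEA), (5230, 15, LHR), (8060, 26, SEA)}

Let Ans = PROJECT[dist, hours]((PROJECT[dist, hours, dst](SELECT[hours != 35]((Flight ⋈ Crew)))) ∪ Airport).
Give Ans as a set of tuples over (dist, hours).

Natural join on hours, code: {(15, 9550, MIA, BOS, CDG, 16), (35, 7270, ATL, SEA, SEA, 2), (35, 7270, ATL, SEA, SEA, 27), (35, 7960, ATL, LA, ORD, 2), (35, 7960, ATL, LA, ORD, 27)}
Selection hours != 35: {(15, 9550, MIA, BOS, CDG, 16)}
Projecting to dist, hours, dst: {(9550, 15, CDG)}
Taking the union: {(1400, 27, LHR), (4950, 15, SEA), (5230, 15, LHR), (8060, 26, SEA), (9550, 15, CDG)}
Projecting to dist, hours: {(1400, 27), (4950, 15), (5230, 15), (8060, 26), (9550, 15)}

{(1400, 27), (4950, 15), (5230, 15), (8060, 26), (9550, 15)}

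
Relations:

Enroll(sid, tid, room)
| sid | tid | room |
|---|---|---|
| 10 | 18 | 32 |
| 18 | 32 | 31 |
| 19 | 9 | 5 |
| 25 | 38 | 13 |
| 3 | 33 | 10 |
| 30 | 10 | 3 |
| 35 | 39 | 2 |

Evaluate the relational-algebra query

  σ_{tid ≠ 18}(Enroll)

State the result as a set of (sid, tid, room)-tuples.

{(18, 32, 31), (19, 9, 5), (25, 38, 13), (3, 33, 10), (30, 10, 3), (35, 39, 2)}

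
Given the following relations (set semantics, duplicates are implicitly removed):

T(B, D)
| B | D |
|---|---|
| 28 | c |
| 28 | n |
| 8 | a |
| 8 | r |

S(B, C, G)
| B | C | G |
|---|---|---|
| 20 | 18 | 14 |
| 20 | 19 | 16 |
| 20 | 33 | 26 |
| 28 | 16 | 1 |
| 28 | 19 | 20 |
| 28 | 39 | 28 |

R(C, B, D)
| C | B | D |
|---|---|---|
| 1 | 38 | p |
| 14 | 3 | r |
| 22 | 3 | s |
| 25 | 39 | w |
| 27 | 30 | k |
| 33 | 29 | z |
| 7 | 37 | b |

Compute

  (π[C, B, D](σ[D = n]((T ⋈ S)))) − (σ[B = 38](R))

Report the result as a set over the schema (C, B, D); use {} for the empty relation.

Joining T and S on B yields {(28, c, 16, 1), (28, c, 19, 20), (28, c, 39, 28), (28, n, 16, 1), (28, n, 19, 20), (28, n, 39, 28)}.
Selection D = n: {(28, n, 16, 1), (28, n, 19, 20), (28, n, 39, 28)}
Keep only column(s) C, B, D: {(16, 28, n), (19, 28, n), (39, 28, n)}
Selection B = 38: {(1, 38, p)}
Set difference of the two operands is {(16, 28, n), (19, 28, n), (39, 28, n)}.

{(16, 28, n), (19, 28, n), (39, 28, n)}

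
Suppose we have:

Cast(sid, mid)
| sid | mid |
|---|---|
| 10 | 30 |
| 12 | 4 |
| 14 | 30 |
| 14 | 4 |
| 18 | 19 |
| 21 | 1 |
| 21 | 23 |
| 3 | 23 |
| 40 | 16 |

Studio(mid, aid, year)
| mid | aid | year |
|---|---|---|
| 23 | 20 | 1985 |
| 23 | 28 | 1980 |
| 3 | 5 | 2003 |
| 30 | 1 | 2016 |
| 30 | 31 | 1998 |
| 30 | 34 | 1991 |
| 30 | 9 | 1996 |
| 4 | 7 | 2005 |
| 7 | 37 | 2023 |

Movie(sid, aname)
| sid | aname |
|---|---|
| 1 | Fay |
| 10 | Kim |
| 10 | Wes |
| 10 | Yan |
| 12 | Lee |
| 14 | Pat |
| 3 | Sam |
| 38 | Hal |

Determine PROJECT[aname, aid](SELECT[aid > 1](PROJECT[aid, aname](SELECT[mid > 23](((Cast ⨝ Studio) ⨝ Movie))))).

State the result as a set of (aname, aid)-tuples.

{(Kim, 31), (Kim, 34), (Kim, 9), (Pat, 31), (Pat, 34), (Pat, 9), (Wes, 31), (Wes, 34), (Wes, 9), (Yan, 31), (Yan, 34), (Yan, 9)}

Natural join on mid: {(10, 30, 1, 2016), (10, 30, 31, 1998), (10, 30, 34, 1991), (10, 30, 9, 1996), (12, 4, 7, 2005), (14, 30, 1, 2016), (14, 30, 31, 1998), (14, 30, 34, 1991), (14, 30, 9, 1996), (14, 4, 7, 2005), (21, 23, 20, 1985), (21, 23, 28, 1980), (3, 23, 20, 1985), (3, 23, 28, 1980)}
Natural join on sid: {(10, 30, 1, 2016, Kim), (10, 30, 1, 2016, Wes), (10, 30, 1, 2016, Yan), (10, 30, 31, 1998, Kim), (10, 30, 31, 1998, Wes), (10, 30, 31, 1998, Yan), (10, 30, 34, 1991, Kim), (10, 30, 34, 1991, Wes), (10, 30, 34, 1991, Yan), (10, 30, 9, 1996, Kim), (10, 30, 9, 1996, Wes), (10, 30, 9, 1996, Yan), (12, 4, 7, 2005, Lee), (14, 30, 1, 2016, Pat), (14, 30, 31, 1998, Pat), (14, 30, 34, 1991, Pat), (14, 30, 9, 1996, Pat), (14, 4, 7, 2005, Pat), (3, 23, 20, 1985, Sam), (3, 23, 28, 1980, Sam)}
Filtering on mid > 23 leaves {(10, 30, 1, 2016, Kim), (10, 30, 1, 2016, Wes), (10, 30, 1, 2016, Yan), (10, 30, 31, 1998, Kim), (10, 30, 31, 1998, Wes), (10, 30, 31, 1998, Yan), (10, 30, 34, 1991, Kim), (10, 30, 34, 1991, Wes), (10, 30, 34, 1991, Yan), (10, 30, 9, 1996, Kim), (10, 30, 9, 1996, Wes), (10, 30, 9, 1996, Yan), (14, 30, 1, 2016, Pat), (14, 30, 31, 1998, Pat), (14, 30, 34, 1991, Pat), (14, 30, 9, 1996, Pat)}.
π_{aid, aname} gives {(1, Kim), (1, Pat), (1, Wes), (1, Yan), (31, Kim), (31, Pat), (31, Wes), (31, Yan), (34, Kim), (34, Pat), (34, Wes), (34, Yan), (9, Kim), (9, Pat), (9, Wes), (9, Yan)}.
Filtering on aid > 1 leaves {(31, Kim), (31, Pat), (31, Wes), (31, Yan), (34, Kim), (34, Pat), (34, Wes), (34, Yan), (9, Kim), (9, Pat), (9, Wes), (9, Yan)}.
π_{aname, aid} gives {(Kim, 31), (Kim, 34), (Kim, 9), (Pat, 31), (Pat, 34), (Pat, 9), (Wes, 31), (Wes, 34), (Wes, 9), (Yan, 31), (Yan, 34), (Yan, 9)}.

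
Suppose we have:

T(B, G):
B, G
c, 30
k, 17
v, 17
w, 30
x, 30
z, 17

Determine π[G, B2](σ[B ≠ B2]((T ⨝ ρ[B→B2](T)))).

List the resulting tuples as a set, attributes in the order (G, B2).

ρ[B→B2]: schema becomes (B2, G); tuples unchanged.
Natural join on G: {(c, 30, c), (c, 30, w), (c, 30, x), (k, 17, k), (k, 17, v), (k, 17, z), (v, 17, k), (v, 17, v), (v, 17, z), (w, 30, c), (w, 30, w), (w, 30, x), (x, 30, c), (x, 30, w), (x, 30, x), (z, 17, k), (z, 17, v), (z, 17, z)}
Apply σ_{B ≠ B2}; surviving tuples: {(c, 30, w), (c, 30, x), (k, 17, v), (k, 17, z), (v, 17, k), (v, 17, z), (w, 30, c), (w, 30, x), (x, 30, c), (x, 30, w), (z, 17, k), (z, 17, v)}
Projecting to G, B2 (6 duplicate(s) eliminated): {(17, k), (17, v), (17, z), (30, c), (30, w), (30, x)}

{(17, k), (17, v), (17, z), (30, c), (30, w), (30, x)}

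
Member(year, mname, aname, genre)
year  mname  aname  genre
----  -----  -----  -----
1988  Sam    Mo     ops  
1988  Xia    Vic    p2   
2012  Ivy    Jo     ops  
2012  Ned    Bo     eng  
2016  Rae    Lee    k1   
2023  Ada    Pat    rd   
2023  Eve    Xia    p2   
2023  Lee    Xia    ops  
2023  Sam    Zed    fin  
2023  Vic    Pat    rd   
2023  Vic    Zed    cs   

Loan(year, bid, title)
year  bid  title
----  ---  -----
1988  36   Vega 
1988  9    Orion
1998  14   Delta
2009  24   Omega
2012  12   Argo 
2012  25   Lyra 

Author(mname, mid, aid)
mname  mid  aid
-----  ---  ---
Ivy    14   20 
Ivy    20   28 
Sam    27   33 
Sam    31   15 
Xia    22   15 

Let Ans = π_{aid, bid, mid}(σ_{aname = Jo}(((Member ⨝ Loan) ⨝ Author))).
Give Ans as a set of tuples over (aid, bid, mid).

Joining Member and Loan on year yields {(1988, Sam, Mo, ops, 36, Vega), (1988, Sam, Mo, ops, 9, Orion), (1988, Xia, Vic, p2, 36, Vega), (1988, Xia, Vic, p2, 9, Orion), (2012, Ivy, Jo, ops, 12, Argo), (2012, Ivy, Jo, ops, 25, Lyra), (2012, Ned, Bo, eng, 12, Argo), (2012, Ned, Bo, eng, 25, Lyra)}.
Joining (Member ⨝ Loan) and Author on mname yields {(1988, Sam, Mo, ops, 36, Vega, 27, 33), (1988, Sam, Mo, ops, 36, Vega, 31, 15), (1988, Sam, Mo, ops, 9, Orion, 27, 33), (1988, Sam, Mo, ops, 9, Orion, 31, 15), (1988, Xia, Vic, p2, 36, Vega, 22, 15), (1988, Xia, Vic, p2, 9, Orion, 22, 15), (2012, Ivy, Jo, ops, 12, Argo, 14, 20), (2012, Ivy, Jo, ops, 12, Argo, 20, 28), (2012, Ivy, Jo, ops, 25, Lyra, 14, 20), (2012, Ivy, Jo, ops, 25, Lyra, 20, 28)}.
Filtering on aname = Jo leaves {(2012, Ivy, Jo, ops, 12, Argo, 14, 20), (2012, Ivy, Jo, ops, 12, Argo, 20, 28), (2012, Ivy, Jo, ops, 25, Lyra, 14, 20), (2012, Ivy, Jo, ops, 25, Lyra, 20, 28)}.
Projecting to aid, bid, mid: {(20, 12, 14), (20, 25, 14), (28, 12, 20), (28, 25, 20)}

{(20, 12, 14), (20, 25, 14), (28, 12, 20), (28, 25, 20)}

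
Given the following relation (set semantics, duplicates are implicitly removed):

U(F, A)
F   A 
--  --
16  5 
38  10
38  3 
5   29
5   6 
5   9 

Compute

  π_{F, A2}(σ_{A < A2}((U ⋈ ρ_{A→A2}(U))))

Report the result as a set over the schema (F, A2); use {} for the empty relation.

{(38, 10), (5, 29), (5, 9)}

ρ[A→A2]: schema becomes (F, A2); tuples unchanged.
Joining U and ρ_{A→A2}(U) on F yields {(16, 5, 5), (38, 10, 10), (38, 10, 3), (38, 3, 10), (38, 3, 3), (5, 29, 29), (5, 29, 6), (5, 29, 9), (5, 6, 29), (5, 6, 6), (5, 6, 9), (5, 9, 29), (5, 9, 6), (5, 9, 9)}.
Selection A < A2: {(38, 3, 10), (5, 6, 29), (5, 6, 9), (5, 9, 29)}
Keep only column(s) F, A2 (1 duplicate(s) eliminated): {(38, 10), (5, 29), (5, 9)}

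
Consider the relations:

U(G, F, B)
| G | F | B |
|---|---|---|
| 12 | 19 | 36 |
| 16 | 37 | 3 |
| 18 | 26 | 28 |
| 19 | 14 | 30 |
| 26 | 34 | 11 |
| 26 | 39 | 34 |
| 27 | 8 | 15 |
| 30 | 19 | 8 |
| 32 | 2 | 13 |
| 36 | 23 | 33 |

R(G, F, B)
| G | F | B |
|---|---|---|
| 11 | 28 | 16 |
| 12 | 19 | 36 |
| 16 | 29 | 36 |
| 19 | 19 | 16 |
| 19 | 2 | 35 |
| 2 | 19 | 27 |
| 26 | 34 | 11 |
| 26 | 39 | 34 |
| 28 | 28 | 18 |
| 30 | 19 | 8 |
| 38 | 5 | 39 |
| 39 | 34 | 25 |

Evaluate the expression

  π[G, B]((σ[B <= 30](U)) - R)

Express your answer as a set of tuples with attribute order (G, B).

Apply σ_{B <= 30}; surviving tuples: {(16, 37, 3), (18, 26, 28), (19, 14, 30), (26, 34, 11), (27, 8, 15), (30, 19, 8), (32, 2, 13)}
Difference: {(16, 37, 3), (18, 26, 28), (19, 14, 30), (26, 34, 11), (27, 8, 15), (30, 19, 8), (32, 2, 13)} with {(11, 28, 16), (12, 19, 36), (16, 29, 36), (19, 19, 16), (19, 2, 35), (2, 19, 27), (26, 34, 11), (26, 39, 34), (28, 28, 18), (30, 19, 8), (38, 5, 39), (39, 34, 25)} → {(16, 37, 3), (18, 26, 28), (19, 14, 30), (27, 8, 15), (32, 2, 13)}
Keep only column(s) G, B: {(16, 3), (18, 28), (19, 30), (27, 15), (32, 13)}

{(16, 3), (18, 28), (19, 30), (27, 15), (32, 13)}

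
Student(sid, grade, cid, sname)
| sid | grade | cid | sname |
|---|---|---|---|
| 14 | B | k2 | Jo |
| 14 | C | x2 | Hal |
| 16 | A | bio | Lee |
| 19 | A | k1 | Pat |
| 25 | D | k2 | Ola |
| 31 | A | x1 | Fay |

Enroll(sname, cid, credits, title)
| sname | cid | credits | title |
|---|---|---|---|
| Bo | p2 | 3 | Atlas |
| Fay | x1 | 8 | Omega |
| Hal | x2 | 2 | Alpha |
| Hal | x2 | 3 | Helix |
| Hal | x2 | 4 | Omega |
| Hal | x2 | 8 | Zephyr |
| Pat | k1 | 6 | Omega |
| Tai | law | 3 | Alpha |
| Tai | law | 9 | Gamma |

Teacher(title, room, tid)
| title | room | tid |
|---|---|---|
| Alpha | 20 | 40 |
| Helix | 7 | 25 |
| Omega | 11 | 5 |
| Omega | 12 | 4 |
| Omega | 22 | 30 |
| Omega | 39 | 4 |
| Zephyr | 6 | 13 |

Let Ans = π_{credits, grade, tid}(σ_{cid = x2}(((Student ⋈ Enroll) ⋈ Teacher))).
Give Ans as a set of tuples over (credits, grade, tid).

Joining Student and Enroll on cid, sname yields {(14, C, x2, Hal, 2, Alpha), (14, C, x2, Hal, 3, Helix), (14, C, x2, Hal, 4, Omega), (14, C, x2, Hal, 8, Zephyr), (19, A, k1, Pat, 6, Omega), (31, A, x1, Fay, 8, Omega)}.
Joining (Student ⋈ Enroll) and Teacher on title yields {(14, C, x2, Hal, 2, Alpha, 20, 40), (14, C, x2, Hal, 3, Helix, 7, 25), (14, C, x2, Hal, 4, Omega, 11, 5), (14, C, x2, Hal, 4, Omega, 12, 4), (14, C, x2, Hal, 4, Omega, 22, 30), (14, C, x2, Hal, 4, Omega, 39, 4), (14, C, x2, Hal, 8, Zephyr, 6, 13), (19, A, k1, Pat, 6, Omega, 11, 5), (19, A, k1, Pat, 6, Omega, 12, 4), (19, A, k1, Pat, 6, Omega, 22, 30), (19, A, k1, Pat, 6, Omega, 39, 4), (31, A, x1, Fay, 8, Omega, 11, 5), (31, A, x1, Fay, 8, Omega, 12, 4), (31, A, x1, Fay, 8, Omega, 22, 30), (31, A, x1, Fay, 8, Omega, 39, 4)}.
Apply σ_{cid = x2}; surviving tuples: {(14, C, x2, Hal, 2, Alpha, 20, 40), (14, C, x2, Hal, 3, Helix, 7, 25), (14, C, x2, Hal, 4, Omega, 11, 5), (14, C, x2, Hal, 4, Omega, 12, 4), (14, C, x2, Hal, 4, Omega, 22, 30), (14, C, x2, Hal, 4, Omega, 39, 4), (14, C, x2, Hal, 8, Zephyr, 6, 13)}
Keep only column(s) credits, grade, tid (1 duplicate(s) eliminated): {(2, C, 40), (3, C, 25), (4, C, 30), (4, C, 4), (4, C, 5), (8, C, 13)}

{(2, C, 40), (3, C, 25), (4, C, 30), (4, C, 4), (4, C, 5), (8, C, 13)}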